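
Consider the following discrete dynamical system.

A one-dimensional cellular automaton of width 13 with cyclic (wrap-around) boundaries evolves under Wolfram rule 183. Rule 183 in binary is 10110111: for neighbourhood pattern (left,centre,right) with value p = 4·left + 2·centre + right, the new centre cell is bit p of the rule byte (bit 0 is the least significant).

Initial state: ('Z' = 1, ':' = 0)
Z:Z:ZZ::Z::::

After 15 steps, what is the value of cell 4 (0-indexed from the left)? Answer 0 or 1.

gen 0: Z:Z:ZZ::Z::::
gen 1: ZZZZ::ZZZZZZZ
gen 2: ZZZ:ZZ:ZZZZZZ
gen 3: ZZ:Z::Z:ZZZZZ
gen 4: Z:ZZZZZZ:ZZZZ
gen 5: :Z:ZZZZ:Z:ZZZ
gen 6: ZZZ:ZZ:ZZZ:Z:
gen 7: :Z:Z::Z:Z:ZZZ
gen 8: ZZZZZZZZZZ:Z:
gen 9: :ZZZZZZZZ:ZZZ
gen 10: Z:ZZZZZZ:Z:Z:
gen 11: ZZ:ZZZZ:ZZZZZ
gen 12: Z:Z:ZZ:Z:ZZZZ
gen 13: :ZZZ::ZZZ:ZZZ
gen 14: Z:Z:ZZ:Z:Z:Z:
gen 15: ZZZZ::ZZZZZZZ

0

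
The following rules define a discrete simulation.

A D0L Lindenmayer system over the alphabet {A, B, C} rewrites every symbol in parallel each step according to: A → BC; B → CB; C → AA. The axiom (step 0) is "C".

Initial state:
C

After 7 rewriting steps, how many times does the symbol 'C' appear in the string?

42

step 0: C
step 1: AA
step 2: BCBC
step 3: CBAACBAA
step 4: AACBBCBCAACBBCBC
step 5: BCBCAACBCBAACBAABCBCAACBCBAACBAA
step 6: CBAACBAABCBCAACBAACBBCBCAACBBCBCCBAACBAABCBCAACBAACBBCBCAACBBCBC
step 7: AACBBCBCAACBBCBCCBAACBAABCBCAACBBCBCAACBCBAACBAABCBCAACBCB…BCAACBBCBCCBAACBAABCBCAACBBCBCAACBCBAACBAABCBCAACBCBAACBAA  (len 128)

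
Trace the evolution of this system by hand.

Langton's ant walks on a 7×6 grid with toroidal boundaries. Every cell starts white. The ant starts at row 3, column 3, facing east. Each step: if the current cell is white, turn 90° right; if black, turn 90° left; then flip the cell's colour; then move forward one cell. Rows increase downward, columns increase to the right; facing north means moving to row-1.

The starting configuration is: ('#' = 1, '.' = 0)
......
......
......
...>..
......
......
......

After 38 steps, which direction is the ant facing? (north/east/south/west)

gen 0: ......
......
......
...>..
......
......
......
gen 1: ......
......
......
...#..
...v..
......
......
gen 2: ......
......
......
...#..
..<#..
......
......
gen 3: ......
......
......
..^#..
..##..
......
......
gen 4: ......
......
......
..#>..
..##..
......
......
gen 5: ......
......
...^..
..#...
..##..
......
......
gen 6: ......
......
...#>.
..#...
..##..
......
......
gen 7: ......
......
...##.
..#.v.
..##..
......
......
gen 8: ......
......
...##.
..#<#.
..##..
......
......
gen 9: ......
......
...^#.
..###.
..##..
......
......
gen 10: ......
......
..<.#.
..###.
..##..
......
......
gen 11: ......
..^...
..#.#.
..###.
..##..
......
......
gen 12: ......
..#>..
..#.#.
..###.
..##..
......
......
gen 13: ......
..##..
..#v#.
..###.
..##..
......
......
gen 14: ......
..##..
..<##.
..###.
..##..
......
......
gen 15: ......
..##..
...##.
..v##.
..##..
......
......
gen 16: ......
..##..
...##.
...>#.
..##..
......
......
gen 17: ......
..##..
...^#.
....#.
..##..
......
......
gen 18: ......
..##..
..<.#.
....#.
..##..
......
......
gen 19: ......
..^#..
..#.#.
....#.
..##..
......
......
gen 20: ......
.<.#..
..#.#.
....#.
..##..
......
......
gen 21: .^....
.#.#..
..#.#.
....#.
..##..
......
......
gen 22: .#>...
.#.#..
..#.#.
....#.
..##..
......
......
gen 23: .##...
.#v#..
..#.#.
....#.
..##..
......
......
gen 24: .##...
.<##..
..#.#.
....#.
..##..
......
......
gen 25: .##...
..##..
.v#.#.
....#.
..##..
......
......
gen 26: .##...
..##..
<##.#.
....#.
..##..
......
......
gen 27: .##...
^.##..
###.#.
....#.
..##..
......
......
gen 28: .##...
#>##..
###.#.
....#.
..##..
......
......
gen 29: .##...
####..
#v#.#.
....#.
..##..
......
......
gen 30: .##...
####..
#.>.#.
....#.
..##..
......
......
gen 31: .##...
##^#..
#...#.
....#.
..##..
......
......
gen 32: .##...
#<.#..
#...#.
....#.
..##..
......
......
gen 33: .##...
#..#..
#v..#.
....#.
..##..
......
......
gen 34: .##...
#..#..
<#..#.
....#.
..##..
......
......
gen 35: .##...
#..#..
.#..#.
v...#.
..##..
......
......
gen 36: .##...
#..#..
.#..#.
#...#<
..##..
......
......
gen 37: .##...
#..#..
.#..#^
#...##
..##..
......
......
gen 38: .##...
#..#..
>#..##
#...##
..##..
......
......

east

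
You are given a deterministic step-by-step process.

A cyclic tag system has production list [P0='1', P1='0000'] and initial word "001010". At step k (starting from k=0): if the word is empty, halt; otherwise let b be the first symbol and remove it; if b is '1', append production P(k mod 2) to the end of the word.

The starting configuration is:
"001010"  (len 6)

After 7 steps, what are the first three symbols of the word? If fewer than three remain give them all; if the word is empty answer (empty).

11

gen 0: "001010"  (len 6)
gen 1: "01010"  (len 5)
gen 2: "1010"  (len 4)
gen 3: "0101"  (len 4)
gen 4: "101"  (len 3)
gen 5: "011"  (len 3)
gen 6: "11"  (len 2)
gen 7: "11"  (len 2)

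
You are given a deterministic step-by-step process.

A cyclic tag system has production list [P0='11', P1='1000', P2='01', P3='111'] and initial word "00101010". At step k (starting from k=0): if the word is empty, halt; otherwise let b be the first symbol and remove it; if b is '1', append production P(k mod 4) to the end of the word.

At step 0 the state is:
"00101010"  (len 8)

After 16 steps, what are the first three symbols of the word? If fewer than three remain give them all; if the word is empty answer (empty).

000

0) "00101010"  (len 8)
1) "0101010"  (len 7)
2) "101010"  (len 6)
3) "0101001"  (len 7)
4) "101001"  (len 6)
5) "0100111"  (len 7)
6) "100111"  (len 6)
7) "0011101"  (len 7)
8) "011101"  (len 6)
9) "11101"  (len 5)
10) "11011000"  (len 8)
11) "101100001"  (len 9)
12) "01100001111"  (len 11)
13) "1100001111"  (len 10)
14) "1000011111000"  (len 13)
15) "00001111100001"  (len 14)
16) "0001111100001"  (len 13)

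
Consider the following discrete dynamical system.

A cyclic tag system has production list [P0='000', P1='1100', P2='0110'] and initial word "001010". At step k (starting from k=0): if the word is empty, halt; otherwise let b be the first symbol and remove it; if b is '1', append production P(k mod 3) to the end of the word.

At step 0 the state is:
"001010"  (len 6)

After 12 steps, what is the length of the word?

18

gen 0: "001010"  (len 6)
gen 1: "01010"  (len 5)
gen 2: "1010"  (len 4)
gen 3: "0100110"  (len 7)
gen 4: "100110"  (len 6)
gen 5: "001101100"  (len 9)
gen 6: "01101100"  (len 8)
gen 7: "1101100"  (len 7)
gen 8: "1011001100"  (len 10)
gen 9: "0110011000110"  (len 13)
gen 10: "110011000110"  (len 12)
gen 11: "100110001101100"  (len 15)
gen 12: "001100011011000110"  (len 18)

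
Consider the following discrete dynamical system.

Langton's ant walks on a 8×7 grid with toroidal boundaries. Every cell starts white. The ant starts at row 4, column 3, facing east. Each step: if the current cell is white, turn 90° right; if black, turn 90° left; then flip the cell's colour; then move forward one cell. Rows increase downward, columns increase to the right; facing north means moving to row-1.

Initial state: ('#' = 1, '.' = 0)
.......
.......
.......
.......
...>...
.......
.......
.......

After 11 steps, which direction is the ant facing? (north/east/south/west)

k=0  .......
.......
.......
.......
...>...
.......
.......
.......
k=1  .......
.......
.......
.......
...#...
...v...
.......
.......
k=2  .......
.......
.......
.......
...#...
..<#...
.......
.......
k=3  .......
.......
.......
.......
..^#...
..##...
.......
.......
k=4  .......
.......
.......
.......
..#>...
..##...
.......
.......
k=5  .......
.......
.......
...^...
..#....
..##...
.......
.......
k=6  .......
.......
.......
...#>..
..#....
..##...
.......
.......
k=7  .......
.......
.......
...##..
..#.v..
..##...
.......
.......
k=8  .......
.......
.......
...##..
..#<#..
..##...
.......
.......
k=9  .......
.......
.......
...^#..
..###..
..##...
.......
.......
k=10  .......
.......
.......
..<.#..
..###..
..##...
.......
.......
k=11  .......
.......
..^....
..#.#..
..###..
..##...
.......
.......

north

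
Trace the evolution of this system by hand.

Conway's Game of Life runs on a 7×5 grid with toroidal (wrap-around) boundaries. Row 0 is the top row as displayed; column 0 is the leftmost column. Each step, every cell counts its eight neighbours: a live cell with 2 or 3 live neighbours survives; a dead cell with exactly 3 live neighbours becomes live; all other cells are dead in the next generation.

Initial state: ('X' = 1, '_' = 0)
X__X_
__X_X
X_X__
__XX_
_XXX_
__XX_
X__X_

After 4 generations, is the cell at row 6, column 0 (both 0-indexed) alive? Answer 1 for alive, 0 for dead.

0

gen 0: X__X_
__X_X
X_X__
__XX_
_XXX_
__XX_
X__X_
gen 1: XXXX_
X_X_X
__X_X
____X
_X__X
_____
_X_X_
gen 2: _____
_____
_X__X
____X
X____
X_X__
XX_XX
gen 3: X___X
_____
X____
____X
XX__X
__XX_
XXXXX
gen 4: __X__
X___X
_____
_X__X
XXX_X
_____
_____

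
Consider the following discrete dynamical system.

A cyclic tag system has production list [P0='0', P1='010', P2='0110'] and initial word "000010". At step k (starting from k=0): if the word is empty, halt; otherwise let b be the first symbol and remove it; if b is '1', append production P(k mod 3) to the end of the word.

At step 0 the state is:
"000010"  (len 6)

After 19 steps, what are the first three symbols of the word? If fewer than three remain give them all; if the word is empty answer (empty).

k=0  "000010"  (len 6)
k=1  "00010"  (len 5)
k=2  "0010"  (len 4)
k=3  "010"  (len 3)
k=4  "10"  (len 2)
k=5  "0010"  (len 4)
k=6  "010"  (len 3)
k=7  "10"  (len 2)
k=8  "0010"  (len 4)
k=9  "010"  (len 3)
k=10  "10"  (len 2)
k=11  "0010"  (len 4)
k=12  "010"  (len 3)
k=13  "10"  (len 2)
k=14  "0010"  (len 4)
k=15  "010"  (len 3)
k=16  "10"  (len 2)
k=17  "0010"  (len 4)
k=18  "010"  (len 3)
k=19  "10"  (len 2)

10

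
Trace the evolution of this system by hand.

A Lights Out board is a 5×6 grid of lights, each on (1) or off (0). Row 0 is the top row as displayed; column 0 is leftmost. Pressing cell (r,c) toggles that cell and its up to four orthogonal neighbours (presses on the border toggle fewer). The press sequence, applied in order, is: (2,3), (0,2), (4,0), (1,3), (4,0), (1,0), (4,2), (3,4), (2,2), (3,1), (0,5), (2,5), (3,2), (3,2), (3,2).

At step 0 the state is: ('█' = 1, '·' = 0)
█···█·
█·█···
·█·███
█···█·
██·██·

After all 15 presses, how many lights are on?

11

t=0: █···█·
█·█···
·█·███
█···█·
██·██·
t=1: █···█·
█·██··
·██··█
█··██·
██·██·
t=2: █████·
█··█··
·██··█
█··██·
██·██·
t=3: █████·
█··█··
·██··█
···██·
···██·
t=4: ███·█·
█·█·█·
·███·█
···██·
···██·
t=5: ███·█·
█·█·█·
·███·█
█··██·
██·██·
t=6: ·██·█·
·██·█·
████·█
█··██·
██·██·
t=7: ·██·█·
·██·█·
████·█
█·███·
█·█·█·
t=8: ·██·█·
·██·█·
██████
█·█··█
█·█···
t=9: ·██·█·
·█··█·
█···██
█····█
█·█···
t=10: ·██·█·
·█··█·
██··██
·██··█
███···
t=11: ·██··█
·█··██
██··██
·██··█
███···
t=12: ·██··█
·█··█·
██····
·██···
███···
t=13: ·██··█
·█··█·
███···
···█··
██····
t=14: ·██··█
·█··█·
██····
·██···
███···
t=15: ·██··█
·█··█·
███···
···█··
██····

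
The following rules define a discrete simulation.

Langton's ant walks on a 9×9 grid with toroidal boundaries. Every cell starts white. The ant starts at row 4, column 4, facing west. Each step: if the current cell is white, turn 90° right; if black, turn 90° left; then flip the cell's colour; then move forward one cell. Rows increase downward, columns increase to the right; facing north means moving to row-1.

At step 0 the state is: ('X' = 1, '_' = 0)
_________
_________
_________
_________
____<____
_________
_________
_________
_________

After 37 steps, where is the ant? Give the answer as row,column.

[0] _________
_________
_________
_________
____<____
_________
_________
_________
_________
[1] _________
_________
_________
____^____
____X____
_________
_________
_________
_________
[2] _________
_________
_________
____X>___
____X____
_________
_________
_________
_________
[3] _________
_________
_________
____XX___
____Xv___
_________
_________
_________
_________
[4] _________
_________
_________
____XX___
____<X___
_________
_________
_________
_________
[5] _________
_________
_________
____XX___
_____X___
____v____
_________
_________
_________
[6] _________
_________
_________
____XX___
_____X___
___<X____
_________
_________
_________
[7] _________
_________
_________
____XX___
___^_X___
___XX____
_________
_________
_________
[8] _________
_________
_________
____XX___
___X>X___
___XX____
_________
_________
_________
[9] _________
_________
_________
____XX___
___XXX___
___Xv____
_________
_________
_________
[10] _________
_________
_________
____XX___
___XXX___
___X_>___
_________
_________
_________
[11] _________
_________
_________
____XX___
___XXX___
___X_X___
_____v___
_________
_________
[12] _________
_________
_________
____XX___
___XXX___
___X_X___
____<X___
_________
_________
[13] _________
_________
_________
____XX___
___XXX___
___X^X___
____XX___
_________
_________
[14] _________
_________
_________
____XX___
___XXX___
___XX>___
____XX___
_________
_________
[15] _________
_________
_________
____XX___
___XX^___
___XX____
____XX___
_________
_________
[16] _________
_________
_________
____XX___
___X<____
___XX____
____XX___
_________
_________
[17] _________
_________
_________
____XX___
___X_____
___Xv____
____XX___
_________
_________
[18] _________
_________
_________
____XX___
___X_____
___X_>___
____XX___
_________
_________
[19] _________
_________
_________
____XX___
___X_____
___X_X___
____Xv___
_________
_________
[20] _________
_________
_________
____XX___
___X_____
___X_X___
____X_>__
_________
_________
[21] _________
_________
_________
____XX___
___X_____
___X_X___
____X_X__
______v__
_________
[22] _________
_________
_________
____XX___
___X_____
___X_X___
____X_X__
_____<X__
_________
[23] _________
_________
_________
____XX___
___X_____
___X_X___
____X^X__
_____XX__
_________
[24] _________
_________
_________
____XX___
___X_____
___X_X___
____XX>__
_____XX__
_________
[25] _________
_________
_________
____XX___
___X_____
___X_X^__
____XX___
_____XX__
_________
[26] _________
_________
_________
____XX___
___X_____
___X_XX>_
____XX___
_____XX__
_________
[27] _________
_________
_________
____XX___
___X_____
___X_XXX_
____XX_v_
_____XX__
_________
[28] _________
_________
_________
____XX___
___X_____
___X_XXX_
____XX<X_
_____XX__
_________
[29] _________
_________
_________
____XX___
___X_____
___X_X^X_
____XXXX_
_____XX__
_________
[30] _________
_________
_________
____XX___
___X_____
___X_<_X_
____XXXX_
_____XX__
_________
[31] _________
_________
_________
____XX___
___X_____
___X___X_
____XvXX_
_____XX__
_________
[32] _________
_________
_________
____XX___
___X_____
___X___X_
____X_>X_
_____XX__
_________
[33] _________
_________
_________
____XX___
___X_____
___X__^X_
____X__X_
_____XX__
_________
[34] _________
_________
_________
____XX___
___X_____
___X__X>_
____X__X_
_____XX__
_________
[35] _________
_________
_________
____XX___
___X___^_
___X__X__
____X__X_
_____XX__
_________
[36] _________
_________
_________
____XX___
___X___X>
___X__X__
____X__X_
_____XX__
_________
[37] _________
_________
_________
____XX___
___X___XX
___X__X_v
____X__X_
_____XX__
_________

5,8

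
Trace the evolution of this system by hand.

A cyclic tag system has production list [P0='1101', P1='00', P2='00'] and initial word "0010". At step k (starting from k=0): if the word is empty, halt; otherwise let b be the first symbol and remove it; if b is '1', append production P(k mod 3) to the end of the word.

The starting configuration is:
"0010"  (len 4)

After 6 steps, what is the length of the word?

0

k=0  "0010"  (len 4)
k=1  "010"  (len 3)
k=2  "10"  (len 2)
k=3  "000"  (len 3)
k=4  "00"  (len 2)
k=5  "0"  (len 1)
k=6  (halted — word empty)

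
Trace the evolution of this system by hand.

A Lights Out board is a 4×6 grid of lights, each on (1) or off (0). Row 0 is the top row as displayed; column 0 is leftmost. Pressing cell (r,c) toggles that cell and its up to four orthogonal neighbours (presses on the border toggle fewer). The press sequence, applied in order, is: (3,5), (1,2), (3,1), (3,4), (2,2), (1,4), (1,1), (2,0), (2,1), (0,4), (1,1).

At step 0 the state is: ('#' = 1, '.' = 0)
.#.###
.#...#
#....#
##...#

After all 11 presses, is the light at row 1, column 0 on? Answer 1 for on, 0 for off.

t=0: .#.###
.#...#
#....#
##...#
t=1: .#.###
.#...#
#.....
##..#.
t=2: .#####
..##.#
#.#...
##..#.
t=3: .#####
..##.#
###...
..#.#.
t=4: .#####
..##.#
###.#.
..##.#
t=5: .#####
...#.#
#..##.
...#.#
t=6: .###.#
....#.
#..#..
...#.#
t=7: ..##.#
###.#.
##.#..
...#.#
t=8: ..##.#
.##.#.
...#..
#..#.#
t=9: ..##.#
..#.#.
####..
##.#.#
t=10: ..#.#.
..#...
####..
##.#.#
t=11: .##.#.
##....
#.##..
##.#.#

1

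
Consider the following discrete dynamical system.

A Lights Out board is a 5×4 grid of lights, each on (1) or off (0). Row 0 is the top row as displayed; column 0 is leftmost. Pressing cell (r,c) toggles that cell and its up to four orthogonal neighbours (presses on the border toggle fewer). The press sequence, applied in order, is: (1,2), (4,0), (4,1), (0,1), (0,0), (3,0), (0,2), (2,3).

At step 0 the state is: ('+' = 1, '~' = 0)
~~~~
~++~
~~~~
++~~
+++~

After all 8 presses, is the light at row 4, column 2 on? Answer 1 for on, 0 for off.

k=0  ~~~~
~++~
~~~~
++~~
+++~
k=1  ~~+~
~~~+
~~+~
++~~
+++~
k=2  ~~+~
~~~+
~~+~
~+~~
~~+~
k=3  ~~+~
~~~+
~~+~
~~~~
++~~
k=4  ++~~
~+~+
~~+~
~~~~
++~~
k=5  ~~~~
++~+
~~+~
~~~~
++~~
k=6  ~~~~
++~+
+~+~
++~~
~+~~
k=7  ~+++
++++
+~+~
++~~
~+~~
k=8  ~+++
+++~
+~~+
++~+
~+~~

0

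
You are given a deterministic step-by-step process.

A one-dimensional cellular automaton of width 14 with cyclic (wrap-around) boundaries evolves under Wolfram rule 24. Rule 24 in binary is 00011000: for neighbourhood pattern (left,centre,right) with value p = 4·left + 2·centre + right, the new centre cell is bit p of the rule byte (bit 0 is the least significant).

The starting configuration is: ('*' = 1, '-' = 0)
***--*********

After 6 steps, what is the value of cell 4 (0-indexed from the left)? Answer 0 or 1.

t=0: ***--*********
t=1: ---*-*--------
t=2: ------*-------
t=3: -------*------
t=4: --------*-----
t=5: ---------*----
t=6: ----------*---

0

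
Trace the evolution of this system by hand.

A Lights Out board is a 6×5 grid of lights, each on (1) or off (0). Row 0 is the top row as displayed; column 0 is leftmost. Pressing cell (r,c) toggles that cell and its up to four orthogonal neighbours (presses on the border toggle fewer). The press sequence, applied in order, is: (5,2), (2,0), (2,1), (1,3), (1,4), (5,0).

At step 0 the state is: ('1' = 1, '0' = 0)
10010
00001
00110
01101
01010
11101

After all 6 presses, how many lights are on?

17

t=0: 10010
00001
00110
01101
01010
11101
t=1: 10010
00001
00110
01101
01110
10011
t=2: 10010
10001
11110
11101
01110
10011
t=3: 10010
11001
00010
10101
01110
10011
t=4: 10000
11110
00000
10101
01110
10011
t=5: 10001
11101
00001
10101
01110
10011
t=6: 10001
11101
00001
10101
11110
01011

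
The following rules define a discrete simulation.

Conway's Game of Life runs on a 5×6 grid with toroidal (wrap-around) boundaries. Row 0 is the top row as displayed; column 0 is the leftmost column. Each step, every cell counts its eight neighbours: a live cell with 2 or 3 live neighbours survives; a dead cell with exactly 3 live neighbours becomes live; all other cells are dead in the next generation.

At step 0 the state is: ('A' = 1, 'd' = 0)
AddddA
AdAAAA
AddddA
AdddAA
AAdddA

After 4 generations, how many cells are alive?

gen 0: AddddA
AdAAAA
AddddA
AdddAA
AAdddA
gen 1: ddAAdd
dddAdd
dddddd
ddddAd
dAdddd
gen 2: ddAAdd
ddAAdd
dddddd
dddddd
ddAAdd
gen 3: dAddAd
ddAAdd
dddddd
dddddd
ddAAdd
gen 4: dAddAd
ddAAdd
dddddd
dddddd
ddAAdd

6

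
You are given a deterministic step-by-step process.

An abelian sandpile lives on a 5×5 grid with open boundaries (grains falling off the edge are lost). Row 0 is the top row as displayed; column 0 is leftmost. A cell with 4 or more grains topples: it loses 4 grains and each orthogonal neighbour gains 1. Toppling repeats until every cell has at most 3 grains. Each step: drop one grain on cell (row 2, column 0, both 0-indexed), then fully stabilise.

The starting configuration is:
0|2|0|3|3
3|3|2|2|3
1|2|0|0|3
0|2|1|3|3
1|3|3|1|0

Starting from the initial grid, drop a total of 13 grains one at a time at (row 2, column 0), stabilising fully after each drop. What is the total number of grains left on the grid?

0) 0|2|0|3|3
3|3|2|2|3
1|2|0|0|3
0|2|1|3|3
1|3|3|1|0
1) 0|2|0|3|3
3|3|2|2|3
2|2|0|0|3
0|2|1|3|3
1|3|3|1|0
2) 0|2|0|3|3
3|3|2|2|3
3|2|0|0|3
0|2|1|3|3
1|3|3|1|0
3) 1|3|0|3|3
1|1|3|2|3
2|0|1|0|3
1|3|1|3|3
1|3|3|1|0
4) 1|3|0|3|3
1|1|3|2|3
3|0|1|0|3
1|3|1|3|3
1|3|3|1|0
5) 1|3|0|3|3
2|1|3|2|3
0|1|1|0|3
2|3|1|3|3
1|3|3|1|0
6) 1|3|0|3|3
2|1|3|2|3
1|1|1|0|3
2|3|1|3|3
1|3|3|1|0
7) 1|3|0|3|3
2|1|3|2|3
2|1|1|0|3
2|3|1|3|3
1|3|3|1|0
8) 1|3|0|3|3
2|1|3|2|3
3|1|1|0|3
2|3|1|3|3
1|3|3|1|0
9) 1|3|0|3|3
3|1|3|2|3
0|2|1|0|3
3|3|1|3|3
1|3|3|1|0
10) 1|3|0|3|3
3|1|3|2|3
1|2|1|0|3
3|3|1|3|3
1|3|3|1|0
11) 1|3|0|3|3
3|1|3|2|3
2|2|1|0|3
3|3|1|3|3
1|3|3|1|0
12) 1|3|0|3|3
3|1|3|2|3
3|2|1|0|3
3|3|1|3|3
1|3|3|1|0
13) 2|3|0|3|3
0|3|3|2|3
3|0|2|0|3
1|2|3|3|3
3|1|0|2|0

48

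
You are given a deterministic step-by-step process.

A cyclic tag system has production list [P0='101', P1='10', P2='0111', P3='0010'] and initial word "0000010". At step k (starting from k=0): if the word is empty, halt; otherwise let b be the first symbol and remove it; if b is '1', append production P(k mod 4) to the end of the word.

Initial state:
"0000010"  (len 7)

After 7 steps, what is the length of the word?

2

[0] "0000010"  (len 7)
[1] "000010"  (len 6)
[2] "00010"  (len 5)
[3] "0010"  (len 4)
[4] "010"  (len 3)
[5] "10"  (len 2)
[6] "010"  (len 3)
[7] "10"  (len 2)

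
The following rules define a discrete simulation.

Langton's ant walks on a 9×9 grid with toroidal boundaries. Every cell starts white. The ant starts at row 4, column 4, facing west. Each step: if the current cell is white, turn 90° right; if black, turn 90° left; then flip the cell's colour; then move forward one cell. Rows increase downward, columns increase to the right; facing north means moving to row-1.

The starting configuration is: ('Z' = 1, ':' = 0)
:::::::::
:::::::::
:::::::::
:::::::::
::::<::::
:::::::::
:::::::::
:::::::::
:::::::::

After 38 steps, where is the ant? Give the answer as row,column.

5,7

gen 0: :::::::::
:::::::::
:::::::::
:::::::::
::::<::::
:::::::::
:::::::::
:::::::::
:::::::::
gen 1: :::::::::
:::::::::
:::::::::
::::^::::
::::Z::::
:::::::::
:::::::::
:::::::::
:::::::::
gen 2: :::::::::
:::::::::
:::::::::
::::Z>:::
::::Z::::
:::::::::
:::::::::
:::::::::
:::::::::
gen 3: :::::::::
:::::::::
:::::::::
::::ZZ:::
::::Zv:::
:::::::::
:::::::::
:::::::::
:::::::::
gen 4: :::::::::
:::::::::
:::::::::
::::ZZ:::
::::<Z:::
:::::::::
:::::::::
:::::::::
:::::::::
gen 5: :::::::::
:::::::::
:::::::::
::::ZZ:::
:::::Z:::
::::v::::
:::::::::
:::::::::
:::::::::
gen 6: :::::::::
:::::::::
:::::::::
::::ZZ:::
:::::Z:::
:::<Z::::
:::::::::
:::::::::
:::::::::
gen 7: :::::::::
:::::::::
:::::::::
::::ZZ:::
:::^:Z:::
:::ZZ::::
:::::::::
:::::::::
:::::::::
gen 8: :::::::::
:::::::::
:::::::::
::::ZZ:::
:::Z>Z:::
:::ZZ::::
:::::::::
:::::::::
:::::::::
gen 9: :::::::::
:::::::::
:::::::::
::::ZZ:::
:::ZZZ:::
:::Zv::::
:::::::::
:::::::::
:::::::::
gen 10: :::::::::
:::::::::
:::::::::
::::ZZ:::
:::ZZZ:::
:::Z:>:::
:::::::::
:::::::::
:::::::::
gen 11: :::::::::
:::::::::
:::::::::
::::ZZ:::
:::ZZZ:::
:::Z:Z:::
:::::v:::
:::::::::
:::::::::
gen 12: :::::::::
:::::::::
:::::::::
::::ZZ:::
:::ZZZ:::
:::Z:Z:::
::::<Z:::
:::::::::
:::::::::
gen 13: :::::::::
:::::::::
:::::::::
::::ZZ:::
:::ZZZ:::
:::Z^Z:::
::::ZZ:::
:::::::::
:::::::::
gen 14: :::::::::
:::::::::
:::::::::
::::ZZ:::
:::ZZZ:::
:::ZZ>:::
::::ZZ:::
:::::::::
:::::::::
gen 15: :::::::::
:::::::::
:::::::::
::::ZZ:::
:::ZZ^:::
:::ZZ::::
::::ZZ:::
:::::::::
:::::::::
gen 16: :::::::::
:::::::::
:::::::::
::::ZZ:::
:::Z<::::
:::ZZ::::
::::ZZ:::
:::::::::
:::::::::
gen 17: :::::::::
:::::::::
:::::::::
::::ZZ:::
:::Z:::::
:::Zv::::
::::ZZ:::
:::::::::
:::::::::
gen 18: :::::::::
:::::::::
:::::::::
::::ZZ:::
:::Z:::::
:::Z:>:::
::::ZZ:::
:::::::::
:::::::::
gen 19: :::::::::
:::::::::
:::::::::
::::ZZ:::
:::Z:::::
:::Z:Z:::
::::Zv:::
:::::::::
:::::::::
gen 20: :::::::::
:::::::::
:::::::::
::::ZZ:::
:::Z:::::
:::Z:Z:::
::::Z:>::
:::::::::
:::::::::
gen 21: :::::::::
:::::::::
:::::::::
::::ZZ:::
:::Z:::::
:::Z:Z:::
::::Z:Z::
::::::v::
:::::::::
gen 22: :::::::::
:::::::::
:::::::::
::::ZZ:::
:::Z:::::
:::Z:Z:::
::::Z:Z::
:::::<Z::
:::::::::
gen 23: :::::::::
:::::::::
:::::::::
::::ZZ:::
:::Z:::::
:::Z:Z:::
::::Z^Z::
:::::ZZ::
:::::::::
gen 24: :::::::::
:::::::::
:::::::::
::::ZZ:::
:::Z:::::
:::Z:Z:::
::::ZZ>::
:::::ZZ::
:::::::::
gen 25: :::::::::
:::::::::
:::::::::
::::ZZ:::
:::Z:::::
:::Z:Z^::
::::ZZ:::
:::::ZZ::
:::::::::
gen 26: :::::::::
:::::::::
:::::::::
::::ZZ:::
:::Z:::::
:::Z:ZZ>:
::::ZZ:::
:::::ZZ::
:::::::::
gen 27: :::::::::
:::::::::
:::::::::
::::ZZ:::
:::Z:::::
:::Z:ZZZ:
::::ZZ:v:
:::::ZZ::
:::::::::
gen 28: :::::::::
:::::::::
:::::::::
::::ZZ:::
:::Z:::::
:::Z:ZZZ:
::::ZZ<Z:
:::::ZZ::
:::::::::
gen 29: :::::::::
:::::::::
:::::::::
::::ZZ:::
:::Z:::::
:::Z:Z^Z:
::::ZZZZ:
:::::ZZ::
:::::::::
gen 30: :::::::::
:::::::::
:::::::::
::::ZZ:::
:::Z:::::
:::Z:<:Z:
::::ZZZZ:
:::::ZZ::
:::::::::
gen 31: :::::::::
:::::::::
:::::::::
::::ZZ:::
:::Z:::::
:::Z:::Z:
::::ZvZZ:
:::::ZZ::
:::::::::
gen 32: :::::::::
:::::::::
:::::::::
::::ZZ:::
:::Z:::::
:::Z:::Z:
::::Z:>Z:
:::::ZZ::
:::::::::
gen 33: :::::::::
:::::::::
:::::::::
::::ZZ:::
:::Z:::::
:::Z::^Z:
::::Z::Z:
:::::ZZ::
:::::::::
gen 34: :::::::::
:::::::::
:::::::::
::::ZZ:::
:::Z:::::
:::Z::Z>:
::::Z::Z:
:::::ZZ::
:::::::::
gen 35: :::::::::
:::::::::
:::::::::
::::ZZ:::
:::Z:::^:
:::Z::Z::
::::Z::Z:
:::::ZZ::
:::::::::
gen 36: :::::::::
:::::::::
:::::::::
::::ZZ:::
:::Z:::Z>
:::Z::Z::
::::Z::Z:
:::::ZZ::
:::::::::
gen 37: :::::::::
:::::::::
:::::::::
::::ZZ:::
:::Z:::ZZ
:::Z::Z:v
::::Z::Z:
:::::ZZ::
:::::::::
gen 38: :::::::::
:::::::::
:::::::::
::::ZZ:::
:::Z:::ZZ
:::Z::Z<Z
::::Z::Z:
:::::ZZ::
:::::::::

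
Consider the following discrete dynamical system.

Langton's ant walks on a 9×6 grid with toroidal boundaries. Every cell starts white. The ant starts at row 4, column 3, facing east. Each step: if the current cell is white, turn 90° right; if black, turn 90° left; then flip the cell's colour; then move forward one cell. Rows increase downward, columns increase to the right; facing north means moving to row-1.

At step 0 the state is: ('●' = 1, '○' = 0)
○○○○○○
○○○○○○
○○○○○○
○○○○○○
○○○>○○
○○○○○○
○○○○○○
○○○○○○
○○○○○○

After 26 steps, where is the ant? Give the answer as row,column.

3,0

step 0: ○○○○○○
○○○○○○
○○○○○○
○○○○○○
○○○>○○
○○○○○○
○○○○○○
○○○○○○
○○○○○○
step 1: ○○○○○○
○○○○○○
○○○○○○
○○○○○○
○○○●○○
○○○v○○
○○○○○○
○○○○○○
○○○○○○
step 2: ○○○○○○
○○○○○○
○○○○○○
○○○○○○
○○○●○○
○○<●○○
○○○○○○
○○○○○○
○○○○○○
step 3: ○○○○○○
○○○○○○
○○○○○○
○○○○○○
○○^●○○
○○●●○○
○○○○○○
○○○○○○
○○○○○○
step 4: ○○○○○○
○○○○○○
○○○○○○
○○○○○○
○○●>○○
○○●●○○
○○○○○○
○○○○○○
○○○○○○
step 5: ○○○○○○
○○○○○○
○○○○○○
○○○^○○
○○●○○○
○○●●○○
○○○○○○
○○○○○○
○○○○○○
step 6: ○○○○○○
○○○○○○
○○○○○○
○○○●>○
○○●○○○
○○●●○○
○○○○○○
○○○○○○
○○○○○○
step 7: ○○○○○○
○○○○○○
○○○○○○
○○○●●○
○○●○v○
○○●●○○
○○○○○○
○○○○○○
○○○○○○
step 8: ○○○○○○
○○○○○○
○○○○○○
○○○●●○
○○●<●○
○○●●○○
○○○○○○
○○○○○○
○○○○○○
step 9: ○○○○○○
○○○○○○
○○○○○○
○○○^●○
○○●●●○
○○●●○○
○○○○○○
○○○○○○
○○○○○○
step 10: ○○○○○○
○○○○○○
○○○○○○
○○<○●○
○○●●●○
○○●●○○
○○○○○○
○○○○○○
○○○○○○
step 11: ○○○○○○
○○○○○○
○○^○○○
○○●○●○
○○●●●○
○○●●○○
○○○○○○
○○○○○○
○○○○○○
step 12: ○○○○○○
○○○○○○
○○●>○○
○○●○●○
○○●●●○
○○●●○○
○○○○○○
○○○○○○
○○○○○○
step 13: ○○○○○○
○○○○○○
○○●●○○
○○●v●○
○○●●●○
○○●●○○
○○○○○○
○○○○○○
○○○○○○
step 14: ○○○○○○
○○○○○○
○○●●○○
○○<●●○
○○●●●○
○○●●○○
○○○○○○
○○○○○○
○○○○○○
step 15: ○○○○○○
○○○○○○
○○●●○○
○○○●●○
○○v●●○
○○●●○○
○○○○○○
○○○○○○
○○○○○○
step 16: ○○○○○○
○○○○○○
○○●●○○
○○○●●○
○○○>●○
○○●●○○
○○○○○○
○○○○○○
○○○○○○
step 17: ○○○○○○
○○○○○○
○○●●○○
○○○^●○
○○○○●○
○○●●○○
○○○○○○
○○○○○○
○○○○○○
step 18: ○○○○○○
○○○○○○
○○●●○○
○○<○●○
○○○○●○
○○●●○○
○○○○○○
○○○○○○
○○○○○○
step 19: ○○○○○○
○○○○○○
○○^●○○
○○●○●○
○○○○●○
○○●●○○
○○○○○○
○○○○○○
○○○○○○
step 20: ○○○○○○
○○○○○○
○<○●○○
○○●○●○
○○○○●○
○○●●○○
○○○○○○
○○○○○○
○○○○○○
step 21: ○○○○○○
○^○○○○
○●○●○○
○○●○●○
○○○○●○
○○●●○○
○○○○○○
○○○○○○
○○○○○○
step 22: ○○○○○○
○●>○○○
○●○●○○
○○●○●○
○○○○●○
○○●●○○
○○○○○○
○○○○○○
○○○○○○
step 23: ○○○○○○
○●●○○○
○●v●○○
○○●○●○
○○○○●○
○○●●○○
○○○○○○
○○○○○○
○○○○○○
step 24: ○○○○○○
○●●○○○
○<●●○○
○○●○●○
○○○○●○
○○●●○○
○○○○○○
○○○○○○
○○○○○○
step 25: ○○○○○○
○●●○○○
○○●●○○
○v●○●○
○○○○●○
○○●●○○
○○○○○○
○○○○○○
○○○○○○
step 26: ○○○○○○
○●●○○○
○○●●○○
<●●○●○
○○○○●○
○○●●○○
○○○○○○
○○○○○○
○○○○○○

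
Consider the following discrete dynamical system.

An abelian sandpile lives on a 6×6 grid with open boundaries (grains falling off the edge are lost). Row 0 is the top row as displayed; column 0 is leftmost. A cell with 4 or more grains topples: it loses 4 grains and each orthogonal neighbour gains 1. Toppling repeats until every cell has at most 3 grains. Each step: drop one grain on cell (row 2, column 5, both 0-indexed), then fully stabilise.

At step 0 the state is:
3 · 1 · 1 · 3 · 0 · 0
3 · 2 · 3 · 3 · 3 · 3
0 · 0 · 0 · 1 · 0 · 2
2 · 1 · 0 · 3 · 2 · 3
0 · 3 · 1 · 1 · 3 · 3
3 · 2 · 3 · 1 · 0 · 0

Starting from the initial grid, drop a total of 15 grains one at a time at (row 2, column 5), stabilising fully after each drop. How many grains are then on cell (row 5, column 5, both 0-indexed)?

t=0: 3 · 1 · 1 · 3 · 0 · 0
3 · 2 · 3 · 3 · 3 · 3
0 · 0 · 0 · 1 · 0 · 2
2 · 1 · 0 · 3 · 2 · 3
0 · 3 · 1 · 1 · 3 · 3
3 · 2 · 3 · 1 · 0 · 0
t=1: 3 · 1 · 1 · 3 · 0 · 0
3 · 2 · 3 · 3 · 3 · 3
0 · 0 · 0 · 1 · 0 · 3
2 · 1 · 0 · 3 · 2 · 3
0 · 3 · 1 · 1 · 3 · 3
3 · 2 · 3 · 1 · 0 · 0
t=2: 3 · 1 · 3 · 0 · 2 · 1
3 · 3 · 0 · 2 · 1 · 1
0 · 0 · 1 · 3 · 3 · 2
2 · 1 · 1 · 0 · 1 · 2
0 · 3 · 1 · 3 · 1 · 1
3 · 2 · 3 · 1 · 1 · 1
t=3: 3 · 1 · 3 · 0 · 2 · 1
3 · 3 · 0 · 2 · 1 · 1
0 · 0 · 1 · 3 · 3 · 3
2 · 1 · 1 · 0 · 1 · 2
0 · 3 · 1 · 3 · 1 · 1
3 · 2 · 3 · 1 · 1 · 1
t=4: 3 · 1 · 3 · 0 · 2 · 1
3 · 3 · 0 · 3 · 2 · 2
0 · 0 · 2 · 0 · 1 · 1
2 · 1 · 1 · 1 · 2 · 3
0 · 3 · 1 · 3 · 1 · 1
3 · 2 · 3 · 1 · 1 · 1
t=5: 3 · 1 · 3 · 0 · 2 · 1
3 · 3 · 0 · 3 · 2 · 2
0 · 0 · 2 · 0 · 1 · 2
2 · 1 · 1 · 1 · 2 · 3
0 · 3 · 1 · 3 · 1 · 1
3 · 2 · 3 · 1 · 1 · 1
t=6: 3 · 1 · 3 · 0 · 2 · 1
3 · 3 · 0 · 3 · 2 · 2
0 · 0 · 2 · 0 · 1 · 3
2 · 1 · 1 · 1 · 2 · 3
0 · 3 · 1 · 3 · 1 · 1
3 · 2 · 3 · 1 · 1 · 1
t=7: 3 · 1 · 3 · 0 · 2 · 1
3 · 3 · 0 · 3 · 2 · 3
0 · 0 · 2 · 0 · 2 · 1
2 · 1 · 1 · 1 · 3 · 0
0 · 3 · 1 · 3 · 1 · 2
3 · 2 · 3 · 1 · 1 · 1
t=8: 3 · 1 · 3 · 0 · 2 · 1
3 · 3 · 0 · 3 · 2 · 3
0 · 0 · 2 · 0 · 2 · 2
2 · 1 · 1 · 1 · 3 · 0
0 · 3 · 1 · 3 · 1 · 2
3 · 2 · 3 · 1 · 1 · 1
t=9: 3 · 1 · 3 · 0 · 2 · 1
3 · 3 · 0 · 3 · 2 · 3
0 · 0 · 2 · 0 · 2 · 3
2 · 1 · 1 · 1 · 3 · 0
0 · 3 · 1 · 3 · 1 · 2
3 · 2 · 3 · 1 · 1 · 1
t=10: 3 · 1 · 3 · 0 · 2 · 2
3 · 3 · 0 · 3 · 3 · 0
0 · 0 · 2 · 0 · 3 · 1
2 · 1 · 1 · 1 · 3 · 1
0 · 3 · 1 · 3 · 1 · 2
3 · 2 · 3 · 1 · 1 · 1
t=11: 3 · 1 · 3 · 0 · 2 · 2
3 · 3 · 0 · 3 · 3 · 0
0 · 0 · 2 · 0 · 3 · 2
2 · 1 · 1 · 1 · 3 · 1
0 · 3 · 1 · 3 · 1 · 2
3 · 2 · 3 · 1 · 1 · 1
t=12: 3 · 1 · 3 · 0 · 2 · 2
3 · 3 · 0 · 3 · 3 · 0
0 · 0 · 2 · 0 · 3 · 3
2 · 1 · 1 · 1 · 3 · 1
0 · 3 · 1 · 3 · 1 · 2
3 · 2 · 3 · 1 · 1 · 1
t=13: 3 · 1 · 3 · 1 · 3 · 2
3 · 3 · 1 · 0 · 1 · 2
0 · 0 · 2 · 2 · 2 · 1
2 · 1 · 1 · 2 · 0 · 3
0 · 3 · 1 · 3 · 2 · 2
3 · 2 · 3 · 1 · 1 · 1
t=14: 3 · 1 · 3 · 1 · 3 · 2
3 · 3 · 1 · 0 · 1 · 2
0 · 0 · 2 · 2 · 2 · 2
2 · 1 · 1 · 2 · 0 · 3
0 · 3 · 1 · 3 · 2 · 2
3 · 2 · 3 · 1 · 1 · 1
t=15: 3 · 1 · 3 · 1 · 3 · 2
3 · 3 · 1 · 0 · 1 · 2
0 · 0 · 2 · 2 · 2 · 3
2 · 1 · 1 · 2 · 0 · 3
0 · 3 · 1 · 3 · 2 · 2
3 · 2 · 3 · 1 · 1 · 1

1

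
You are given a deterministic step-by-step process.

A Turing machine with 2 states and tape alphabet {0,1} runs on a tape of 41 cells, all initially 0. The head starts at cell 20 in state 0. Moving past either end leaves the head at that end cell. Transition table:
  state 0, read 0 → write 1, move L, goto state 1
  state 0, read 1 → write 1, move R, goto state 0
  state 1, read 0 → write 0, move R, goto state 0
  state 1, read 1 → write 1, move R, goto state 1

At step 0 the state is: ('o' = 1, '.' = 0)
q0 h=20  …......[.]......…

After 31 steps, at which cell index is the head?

33

t=0: q0 h=20  …......[.]......…
t=1: q1 h=19  …......[.]o.....…
t=2: q0 h=20  …......[o]......…
t=3: q0 h=21  ….....o[.]......…
t=4: q1 h=20  …......[o]o.....…
t=5: q1 h=21  ….....o[o]......…
t=6: q1 h=22  …....oo[.]......…
t=7: q0 h=23  …...oo.[.]......…
t=8: q1 h=22  …....oo[.]o.....…
t=9: q0 h=23  …...oo.[o]......…
t=10: q0 h=24  …..oo.o[.]......…
t=11: q1 h=23  …...oo.[o]o.....…
t=12: q1 h=24  …..oo.o[o]......…
t=13: q1 h=25  ….oo.oo[.]......…
t=14: q0 h=26  …oo.oo.[.]......…
t=15: q1 h=25  ….oo.oo[.]o.....…
t=16: q0 h=26  …oo.oo.[o]......…
t=17: q0 h=27  …o.oo.o[.]......…
t=18: q1 h=26  …oo.oo.[o]o.....…
t=19: q1 h=27  …o.oo.o[o]......…
t=20: q1 h=28  ….oo.oo[.]......…
t=21: q0 h=29  …oo.oo.[.]......…
t=22: q1 h=28  ….oo.oo[.]o.....…
t=23: q0 h=29  …oo.oo.[o]......…
t=24: q0 h=30  …o.oo.o[.]......…
t=25: q1 h=29  …oo.oo.[o]o.....…
t=26: q1 h=30  …o.oo.o[o]......…
t=27: q1 h=31  ….oo.oo[.]......…
t=28: q0 h=32  …oo.oo.[.]......…
t=29: q1 h=31  ….oo.oo[.]o.....…
t=30: q0 h=32  …oo.oo.[o]......…
t=31: q0 h=33  …o.oo.o[.]......…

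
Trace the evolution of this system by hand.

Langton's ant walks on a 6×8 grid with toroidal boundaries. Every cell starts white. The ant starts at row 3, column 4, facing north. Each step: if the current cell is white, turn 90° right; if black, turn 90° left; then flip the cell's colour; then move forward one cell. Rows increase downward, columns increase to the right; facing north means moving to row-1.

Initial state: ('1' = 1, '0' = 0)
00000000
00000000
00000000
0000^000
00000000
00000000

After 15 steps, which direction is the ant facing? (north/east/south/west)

east

t=0: 00000000
00000000
00000000
0000^000
00000000
00000000
t=1: 00000000
00000000
00000000
00001>00
00000000
00000000
t=2: 00000000
00000000
00000000
00001100
00000v00
00000000
t=3: 00000000
00000000
00000000
00001100
0000<100
00000000
t=4: 00000000
00000000
00000000
0000^100
00001100
00000000
t=5: 00000000
00000000
00000000
000<0100
00001100
00000000
t=6: 00000000
00000000
000^0000
00010100
00001100
00000000
t=7: 00000000
00000000
0001>000
00010100
00001100
00000000
t=8: 00000000
00000000
00011000
0001v100
00001100
00000000
t=9: 00000000
00000000
00011000
000<1100
00001100
00000000
t=10: 00000000
00000000
00011000
00001100
000v1100
00000000
t=11: 00000000
00000000
00011000
00001100
00<11100
00000000
t=12: 00000000
00000000
00011000
00^01100
00111100
00000000
t=13: 00000000
00000000
00011000
001>1100
00111100
00000000
t=14: 00000000
00000000
00011000
00111100
001v1100
00000000
t=15: 00000000
00000000
00011000
00111100
0010>100
00000000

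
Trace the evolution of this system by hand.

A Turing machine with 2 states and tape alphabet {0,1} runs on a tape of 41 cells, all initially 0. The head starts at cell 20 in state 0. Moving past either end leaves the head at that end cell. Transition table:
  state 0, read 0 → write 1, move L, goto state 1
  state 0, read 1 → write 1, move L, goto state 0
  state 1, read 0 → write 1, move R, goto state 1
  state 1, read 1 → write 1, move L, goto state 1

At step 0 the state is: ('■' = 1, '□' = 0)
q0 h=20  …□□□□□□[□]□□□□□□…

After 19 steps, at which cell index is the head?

[0] q0 h=20  …□□□□□□[□]□□□□□□…
[1] q1 h=19  …□□□□□□[□]■□□□□□…
[2] q1 h=20  …□□□□□■[■]□□□□□□…
[3] q1 h=19  …□□□□□□[■]■□□□□□…
[4] q1 h=18  …□□□□□□[□]■■□□□□…
[5] q1 h=19  …□□□□□■[■]■□□□□□…
[6] q1 h=18  …□□□□□□[■]■■□□□□…
[7] q1 h=17  …□□□□□□[□]■■■□□□…
[8] q1 h=18  …□□□□□■[■]■■□□□□…
[9] q1 h=17  …□□□□□□[■]■■■□□□…
[10] q1 h=16  …□□□□□□[□]■■■■□□…
[11] q1 h=17  …□□□□□■[■]■■■□□□…
[12] q1 h=16  …□□□□□□[■]■■■■□□…
[13] q1 h=15  …□□□□□□[□]■■■■■□…
[14] q1 h=16  …□□□□□■[■]■■■■□□…
[15] q1 h=15  …□□□□□□[■]■■■■■□…
[16] q1 h=14  …□□□□□□[□]■■■■■■…
[17] q1 h=15  …□□□□□■[■]■■■■■□…
[18] q1 h=14  …□□□□□□[■]■■■■■■…
[19] q1 h=13  …□□□□□□[□]■■■■■■…

13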